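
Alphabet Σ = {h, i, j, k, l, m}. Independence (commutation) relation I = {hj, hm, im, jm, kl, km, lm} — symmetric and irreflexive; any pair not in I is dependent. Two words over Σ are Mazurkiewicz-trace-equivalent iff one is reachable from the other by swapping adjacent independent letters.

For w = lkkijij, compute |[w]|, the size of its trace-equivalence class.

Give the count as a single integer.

drop 0:l onto floor
drop 1:k onto floor
drop 2:k onto {1:k}
drop 3:i onto {0:l, 2:k}
drop 4:j onto {3:i}
drop 5:i onto {4:j}
drop 6:j onto {5:i}
ground layer = {0:l, 1:k}
drop-orders for the pieces not yet dropped (sum over which currently-grounded one goes next):
  1 to go: {6} 1
  2 to go: {5,6} 1
  3 to go: {4,5,6} 1
  4 to go: {3,4,5,6} 1
  5 to go: {0,3,4,5,6} 1  {2,3,4,5,6} 1
  if 0:l drops first: 1 orders
  if 1:k drops first: 2 orders
heap linearizations: 3

3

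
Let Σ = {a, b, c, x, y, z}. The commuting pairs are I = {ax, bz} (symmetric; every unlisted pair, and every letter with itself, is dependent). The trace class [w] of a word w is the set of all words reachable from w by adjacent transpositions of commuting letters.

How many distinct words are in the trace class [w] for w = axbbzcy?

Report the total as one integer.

6

#0=a has no predecessor
#1=x has no predecessor
#2=b depends on [0:a, 1:x]
#3=b depends on [2:b]
#4=z depends on [0:a, 1:x]
#5=c depends on [3:b, 4:z]
#6=y depends on [5:c]
sources: [0:a, 1:x]
N(rest) = Σ N(rest − s) over sources s of rest; N(one piece) = 1:
  size 1 → [6]=1
  size 2 → [5,6]=1
  size 3 → [3,5,6]=1  [4,5,6]=1
  size 4 → [2,3,5,6]=1  [3,4,5,6]=2
  size 5 → [2,3,4,5,6]=3
  first=0(a) contributes 3
  first=1(x) contributes 3
|[w]| = 6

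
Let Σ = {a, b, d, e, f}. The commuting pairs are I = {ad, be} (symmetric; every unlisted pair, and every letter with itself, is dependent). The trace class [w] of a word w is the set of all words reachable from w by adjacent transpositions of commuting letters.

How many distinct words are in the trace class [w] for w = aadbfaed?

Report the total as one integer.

#0=a has no predecessor
#1=a depends on [0:a]
#2=d has no predecessor
#3=b depends on [1:a, 2:d]
#4=f depends on [3:b]
#5=a depends on [4:f]
#6=e depends on [5:a]
#7=d depends on [6:e]
sources: [0:a, 2:d]
N(rest) = Σ N(rest − s) over sources s of rest; N(one piece) = 1:
  size 1 → [7]=1
  size 2 → [6,7]=1
  size 3 → [5,6,7]=1
  size 4 → [4,5,6,7]=1
  size 5 → [3,4,5,6,7]=1
  size 6 → [1,3,4,5,6,7]=1  [2,3,4,5,6,7]=1
  first=0(a) contributes 2
  first=2(d) contributes 1
|[w]| = 3

3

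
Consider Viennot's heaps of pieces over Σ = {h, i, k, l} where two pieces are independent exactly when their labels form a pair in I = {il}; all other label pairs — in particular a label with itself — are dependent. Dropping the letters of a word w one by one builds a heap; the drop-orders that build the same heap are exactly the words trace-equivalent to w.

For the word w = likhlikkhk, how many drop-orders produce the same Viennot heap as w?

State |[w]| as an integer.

4

drop 0:l onto floor
drop 1:i onto floor
drop 2:k onto {0:l, 1:i}
drop 3:h onto {2:k}
drop 4:l onto {3:h}
drop 5:i onto {3:h}
drop 6:k onto {4:l, 5:i}
drop 7:k onto {6:k}
drop 8:h onto {7:k}
drop 9:k onto {8:h}
ground layer = {0:l, 1:i}
drop-orders for the pieces not yet dropped (sum over which currently-grounded one goes next):
  1 to go: {9} 1
  2 to go: {8,9} 1
  3 to go: {7,8,9} 1
  4 to go: {6,7,8,9} 1
  5 to go: {4,6,7,8,9} 1  {5,6,7,8,9} 1
  6 to go: {4,5,6,7,8,9} 2
  7 to go: {3,4,5,6,7,8,9} 2
  8 to go: {2,3,4,5,6,7,8,9} 2
  if 0:l drops first: 2 orders
  if 1:i drops first: 2 orders
heap linearizations: 4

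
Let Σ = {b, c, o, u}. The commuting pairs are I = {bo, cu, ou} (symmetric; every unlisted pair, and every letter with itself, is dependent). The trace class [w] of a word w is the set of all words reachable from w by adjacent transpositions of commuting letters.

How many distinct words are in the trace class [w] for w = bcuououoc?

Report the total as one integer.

drop 0:b onto floor
drop 1:c onto {0:b}
drop 2:u onto {0:b}
drop 3:o onto {1:c}
drop 4:u onto {2:u}
drop 5:o onto {3:o}
drop 6:u onto {4:u}
drop 7:o onto {5:o}
drop 8:c onto {7:o}
ground layer = {0:b}
drop-orders for the pieces not yet dropped (sum over which currently-grounded one goes next):
  1 to go: {6} 1  {8} 1
  2 to go: {4,6} 1  {6,8} 2  {7,8} 1
  3 to go: {2,4,6} 1  {4,6,8} 3  {5,7,8} 1  {6,7,8} 3
  4 to go: {2,4,6,8} 4  {3,5,7,8} 1  {4,6,7,8} 6  {5,6,7,8} 4
  5 to go: {1,3,5,7,8} 1  {2,4,6,7,8} 10  {3,5,6,7,8} 5  {4,5,6,7,8} 10
  6 to go: {1,3,5,6,7,8} 6  {2,4,5,6,7,8} 20  {3,4,5,6,7,8} 15
  7 to go: {1,3,4,5,6,7,8} 21  {2,3,4,5,6,7,8} 35
  if 0:b drops first: 56 orders

56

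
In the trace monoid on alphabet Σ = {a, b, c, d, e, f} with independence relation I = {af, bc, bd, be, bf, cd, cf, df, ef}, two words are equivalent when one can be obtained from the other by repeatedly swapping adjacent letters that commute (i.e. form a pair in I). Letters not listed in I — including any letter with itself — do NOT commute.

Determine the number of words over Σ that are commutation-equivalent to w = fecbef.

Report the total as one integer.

piece 0:f — minimal
piece 1:e — minimal
piece 2:c rests on {1:e}
piece 3:b — minimal
piece 4:e rests on {2:c}
piece 5:f rests on {0:f}
minimal pieces: {0:f, 1:e, 3:b}
ways to finish when only these pieces remain (= sum over removing one remaining piece with nothing left below it):
  1 left: {3}→1  {4}→1  {5}→1
  2 left: {0,5}→1  {2,4}→1  {3,4}→2  {3,5}→2  {4,5}→2
  3 left: {0,3,5}→3  {0,4,5}→3  {1,2,4}→1  {2,3,4}→3  {2,4,5}→3  {3,4,5}→6
  4 left: {0,2,4,5}→6  {0,3,4,5}→12  {1,2,3,4}→4  {1,2,4,5}→4  {2,3,4,5}→12
  placing 0:f first → 20 extensions
  placing 1:e first → 30 extensions
  placing 3:b first → 10 extensions
total linear extensions = 60

60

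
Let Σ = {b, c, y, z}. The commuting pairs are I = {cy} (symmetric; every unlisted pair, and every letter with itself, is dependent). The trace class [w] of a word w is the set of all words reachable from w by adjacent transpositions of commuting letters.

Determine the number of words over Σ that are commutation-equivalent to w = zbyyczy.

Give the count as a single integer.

0(z) covers ∅
1(b) covers 0:z
2(y) covers 1:b
3(y) covers 2:y
4(c) covers 1:b
5(z) covers 3:y, 4:c
6(y) covers 5:z
floor of heap: 0:z
completions by unplaced set U, small U first (add the entries for U minus each lowest piece of U):
  |U|=1: {6}:1
  |U|=2: {5,6}:1
  |U|=3: {3,5,6}:1  {4,5,6}:1
  |U|=4: {2,3,5,6}:1  {3,4,5,6}:2
  |U|=5: {2,3,4,5,6}:3
  start at 0(z): 3

3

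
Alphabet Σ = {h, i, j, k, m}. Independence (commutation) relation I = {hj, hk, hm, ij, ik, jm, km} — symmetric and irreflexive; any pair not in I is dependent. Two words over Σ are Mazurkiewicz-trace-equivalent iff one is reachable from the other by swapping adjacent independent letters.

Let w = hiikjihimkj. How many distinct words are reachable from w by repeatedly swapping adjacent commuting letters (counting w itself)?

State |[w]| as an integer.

330

piece 0:h — minimal
piece 1:i rests on {0:h}
piece 2:i rests on {1:i}
piece 3:k — minimal
piece 4:j rests on {3:k}
piece 5:i rests on {2:i}
piece 6:h rests on {5:i}
piece 7:i rests on {6:h}
piece 8:m rests on {7:i}
piece 9:k rests on {4:j}
piece 10:j rests on {9:k}
minimal pieces: {0:h, 3:k}
ways to finish when only these pieces remain (= sum over removing one remaining piece with nothing left below it):
  1 left: {8}→1  {10}→1
  2 left: {7,8}→1  {8,10}→2  {9,10}→1
  3 left: {4,9,10}→1  {6,7,8}→1  {7,8,10}→3  {8,9,10}→3
  4 left: {3,4,9,10}→1  {4,8,9,10}→4  {5,6,7,8}→1  {6,7,8,10}→4  {7,8,9,10}→6
  5 left: {2,5,6,7,8}→1  {3,4,8,9,10}→5  {4,7,8,9,10}→10  {5,6,7,8,10}→5  {6,7,8,9,10}→10
  6 left: {1,2,5,6,7,8}→1  {2,5,6,7,8,10}→6  {3,4,7,8,9,10}→15  {4,6,7,8,9,10}→20  {5,6,7,8,9,10}→15
  7 left: {0,1,2,5,6,7,8}→1  {1,2,5,6,7,8,10}→7  {2,5,6,7,8,9,10}→21  {3,4,6,7,8,9,10}→35  {4,5,6,7,8,9,10}→35
  8 left: {0,1,2,5,6,7,8,10}→8  {1,2,5,6,7,8,9,10}→28  {2,4,5,6,7,8,9,10}→56  {3,4,5,6,7,8,9,10}→70
  9 left: {0,1,2,5,6,7,8,9,10}→36  {1,2,4,5,6,7,8,9,10}→84  {2,3,4,5,6,7,8,9,10}→126
  placing 0:h first → 210 extensions
  placing 3:k first → 120 extensions
total linear extensions = 330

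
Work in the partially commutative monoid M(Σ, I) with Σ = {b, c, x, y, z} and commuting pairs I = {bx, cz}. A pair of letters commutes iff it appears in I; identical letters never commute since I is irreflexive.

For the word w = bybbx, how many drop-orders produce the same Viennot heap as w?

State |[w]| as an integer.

0(b) covers ∅
1(y) covers 0:b
2(b) covers 1:y
3(b) covers 2:b
4(x) covers 1:y
floor of heap: 0:b
completions by unplaced set U, small U first (add the entries for U minus each lowest piece of U):
  |U|=1: {3}:1  {4}:1
  |U|=2: {2,3}:1  {3,4}:2
  |U|=3: {2,3,4}:3
  start at 0(b): 3

3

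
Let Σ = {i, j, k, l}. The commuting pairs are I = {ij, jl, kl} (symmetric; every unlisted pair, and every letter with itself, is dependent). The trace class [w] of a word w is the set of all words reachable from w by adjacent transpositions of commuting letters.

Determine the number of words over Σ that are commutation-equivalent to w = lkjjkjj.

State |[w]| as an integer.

0(l) covers ∅
1(k) covers ∅
2(j) covers 1:k
3(j) covers 2:j
4(k) covers 3:j
5(j) covers 4:k
6(j) covers 5:j
floor of heap: 0:l, 1:k
completions by unplaced set U, small U first (add the entries for U minus each lowest piece of U):
  |U|=1: {0}:1  {6}:1
  |U|=2: {0,6}:2  {5,6}:1
  |U|=3: {0,5,6}:3  {4,5,6}:1
  |U|=4: {0,4,5,6}:4  {3,4,5,6}:1
  |U|=5: {0,3,4,5,6}:5  {2,3,4,5,6}:1
  start at 0(l): 1
  start at 1(k): 6
sum over floor = 7

7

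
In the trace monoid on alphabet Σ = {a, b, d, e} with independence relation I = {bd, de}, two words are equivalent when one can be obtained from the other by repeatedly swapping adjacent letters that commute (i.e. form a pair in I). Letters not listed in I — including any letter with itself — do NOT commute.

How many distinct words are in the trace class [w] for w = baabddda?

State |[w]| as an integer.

4

piece 0:b — minimal
piece 1:a rests on {0:b}
piece 2:a rests on {1:a}
piece 3:b rests on {2:a}
piece 4:d rests on {2:a}
piece 5:d rests on {4:d}
piece 6:d rests on {5:d}
piece 7:a rests on {3:b, 6:d}
minimal pieces: {0:b}
ways to finish when only these pieces remain (= sum over removing one remaining piece with nothing left below it):
  1 left: {7}→1
  2 left: {3,7}→1  {6,7}→1
  3 left: {3,6,7}→2  {5,6,7}→1
  4 left: {3,5,6,7}→3  {4,5,6,7}→1
  5 left: {3,4,5,6,7}→4
  6 left: {2,3,4,5,6,7}→4
  placing 0:b first → 4 extensions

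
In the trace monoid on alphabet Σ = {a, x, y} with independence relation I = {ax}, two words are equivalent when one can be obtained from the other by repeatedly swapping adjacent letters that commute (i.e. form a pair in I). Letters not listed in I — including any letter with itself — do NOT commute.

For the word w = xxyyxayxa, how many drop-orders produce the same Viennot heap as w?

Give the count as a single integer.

#0=x has no predecessor
#1=x depends on [0:x]
#2=y depends on [1:x]
#3=y depends on [2:y]
#4=x depends on [3:y]
#5=a depends on [3:y]
#6=y depends on [4:x, 5:a]
#7=x depends on [6:y]
#8=a depends on [6:y]
sources: [0:x]
N(rest) = Σ N(rest − s) over sources s of rest; N(one piece) = 1:
  size 1 → [7]=1  [8]=1
  size 2 → [7,8]=2
  size 3 → [6,7,8]=2
  size 4 → [4,6,7,8]=2  [5,6,7,8]=2
  size 5 → [4,5,6,7,8]=4
  size 6 → [3,4,5,6,7,8]=4
  size 7 → [2,3,4,5,6,7,8]=4
  first=0(x) contributes 4

4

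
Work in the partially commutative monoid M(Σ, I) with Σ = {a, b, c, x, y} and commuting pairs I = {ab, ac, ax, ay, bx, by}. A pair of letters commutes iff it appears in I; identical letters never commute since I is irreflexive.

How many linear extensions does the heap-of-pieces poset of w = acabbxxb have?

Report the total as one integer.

280

piece 0:a — minimal
piece 1:c — minimal
piece 2:a rests on {0:a}
piece 3:b rests on {1:c}
piece 4:b rests on {3:b}
piece 5:x rests on {1:c}
piece 6:x rests on {5:x}
piece 7:b rests on {4:b}
minimal pieces: {0:a, 1:c}
ways to finish when only these pieces remain (= sum over removing one remaining piece with nothing left below it):
  1 left: {2}→1  {6}→1  {7}→1
  2 left: {0,2}→1  {2,6}→2  {2,7}→2  {4,7}→1  {5,6}→1  {6,7}→2
  3 left: {0,2,6}→3  {0,2,7}→3  {2,4,7}→3  {2,5,6}→3  {2,6,7}→6  {3,4,7}→1  {4,6,7}→3  {5,6,7}→3
  4 left: {0,2,4,7}→6  {0,2,5,6}→6  {0,2,6,7}→12  {2,3,4,7}→4  {2,4,6,7}→12  {2,5,6,7}→12  {3,4,6,7}→4  {4,5,6,7}→6
  5 left: {0,2,3,4,7}→10  {0,2,4,6,7}→30  {0,2,5,6,7}→30  {2,3,4,6,7}→20  {2,4,5,6,7}→30  {3,4,5,6,7}→10
  6 left: {0,2,3,4,6,7}→60  {0,2,4,5,6,7}→90  {1,3,4,5,6,7}→10  {2,3,4,5,6,7}→60
  placing 0:a first → 70 extensions
  placing 1:c first → 210 extensions
total linear extensions = 280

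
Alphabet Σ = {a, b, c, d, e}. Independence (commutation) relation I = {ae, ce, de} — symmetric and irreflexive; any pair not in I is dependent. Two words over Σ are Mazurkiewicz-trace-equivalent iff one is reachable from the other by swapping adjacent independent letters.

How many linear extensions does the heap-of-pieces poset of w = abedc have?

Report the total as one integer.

#0=a has no predecessor
#1=b depends on [0:a]
#2=e depends on [1:b]
#3=d depends on [1:b]
#4=c depends on [3:d]
sources: [0:a]
N(rest) = Σ N(rest − s) over sources s of rest; N(one piece) = 1:
  size 1 → [2]=1  [4]=1
  size 2 → [2,4]=2  [3,4]=1
  size 3 → [2,3,4]=3
  first=0(a) contributes 3

3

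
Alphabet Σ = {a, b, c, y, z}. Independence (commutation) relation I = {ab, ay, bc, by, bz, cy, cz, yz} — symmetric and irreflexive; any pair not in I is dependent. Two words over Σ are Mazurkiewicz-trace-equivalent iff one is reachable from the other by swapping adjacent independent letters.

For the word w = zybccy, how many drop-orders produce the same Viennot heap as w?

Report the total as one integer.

piece 0:z — minimal
piece 1:y — minimal
piece 2:b — minimal
piece 3:c — minimal
piece 4:c rests on {3:c}
piece 5:y rests on {1:y}
minimal pieces: {0:z, 1:y, 2:b, 3:c}
ways to finish when only these pieces remain (= sum over removing one remaining piece with nothing left below it):
  1 left: {0}→1  {2}→1  {4}→1  {5}→1
  2 left: {0,2}→2  {0,4}→2  {0,5}→2  {1,5}→1  {2,4}→2  {2,5}→2  {3,4}→1  {4,5}→2
  3 left: {0,1,5}→3  {0,2,4}→6  {0,2,5}→6  {0,3,4}→3  {0,4,5}→6  {1,2,5}→3  {1,4,5}→3  {2,3,4}→3  {2,4,5}→6  {3,4,5}→3
  4 left: {0,1,2,5}→12  {0,1,4,5}→12  {0,2,3,4}→12  {0,2,4,5}→24  {0,3,4,5}→12  {1,2,4,5}→12  {1,3,4,5}→6  {2,3,4,5}→12
  placing 0:z first → 30 extensions
  placing 1:y first → 60 extensions
  placing 2:b first → 30 extensions
  placing 3:c first → 60 extensions
total linear extensions = 180

180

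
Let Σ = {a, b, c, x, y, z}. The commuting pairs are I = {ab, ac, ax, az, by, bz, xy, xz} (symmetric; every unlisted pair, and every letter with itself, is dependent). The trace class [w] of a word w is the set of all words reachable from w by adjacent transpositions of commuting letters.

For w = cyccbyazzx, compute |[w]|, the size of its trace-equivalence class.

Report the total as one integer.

45

piece 0:c — minimal
piece 1:y rests on {0:c}
piece 2:c rests on {1:y}
piece 3:c rests on {2:c}
piece 4:b rests on {3:c}
piece 5:y rests on {3:c}
piece 6:a rests on {5:y}
piece 7:z rests on {5:y}
piece 8:z rests on {7:z}
piece 9:x rests on {4:b}
minimal pieces: {0:c}
ways to finish when only these pieces remain (= sum over removing one remaining piece with nothing left below it):
  1 left: {6}→1  {8}→1  {9}→1
  2 left: {4,9}→1  {6,8}→2  {6,9}→2  {7,8}→1  {8,9}→2
  3 left: {4,6,9}→3  {4,8,9}→3  {6,7,8}→3  {6,8,9}→6  {7,8,9}→3
  4 left: {4,6,8,9}→12  {4,7,8,9}→6  {5,6,7,8}→3  {6,7,8,9}→12
  5 left: {4,6,7,8,9}→30  {5,6,7,8,9}→15
  6 left: {4,5,6,7,8,9}→45
  7 left: {3,4,5,6,7,8,9}→45
  8 left: {2,3,4,5,6,7,8,9}→45
  placing 0:c first → 45 extensions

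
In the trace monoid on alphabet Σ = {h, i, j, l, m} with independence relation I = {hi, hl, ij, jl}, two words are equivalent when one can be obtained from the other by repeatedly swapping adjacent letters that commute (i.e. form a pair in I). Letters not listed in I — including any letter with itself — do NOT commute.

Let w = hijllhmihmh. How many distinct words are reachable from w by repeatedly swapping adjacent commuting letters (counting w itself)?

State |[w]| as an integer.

40

drop 0:h onto floor
drop 1:i onto floor
drop 2:j onto {0:h}
drop 3:l onto {1:i}
drop 4:l onto {3:l}
drop 5:h onto {2:j}
drop 6:m onto {4:l, 5:h}
drop 7:i onto {6:m}
drop 8:h onto {6:m}
drop 9:m onto {7:i, 8:h}
drop 10:h onto {9:m}
ground layer = {0:h, 1:i}
drop-orders for the pieces not yet dropped (sum over which currently-grounded one goes next):
  1 to go: {10} 1
  2 to go: {9,10} 1
  3 to go: {7,9,10} 1  {8,9,10} 1
  4 to go: {7,8,9,10} 2
  5 to go: {6,7,8,9,10} 2
  6 to go: {4,6,7,8,9,10} 2  {5,6,7,8,9,10} 2
  7 to go: {2,5,6,7,8,9,10} 2  {3,4,6,7,8,9,10} 2  {4,5,6,7,8,9,10} 4
  8 to go: {0,2,5,6,7,8,9,10} 2  {1,3,4,6,7,8,9,10} 2  {2,4,5,6,7,8,9,10} 6  {3,4,5,6,7,8,9,10} 6
  9 to go: {0,2,4,5,6,7,8,9,10} 8  {1,3,4,5,6,7,8,9,10} 8  {2,3,4,5,6,7,8,9,10} 12
  if 0:h drops first: 20 orders
  if 1:i drops first: 20 orders
heap linearizations: 40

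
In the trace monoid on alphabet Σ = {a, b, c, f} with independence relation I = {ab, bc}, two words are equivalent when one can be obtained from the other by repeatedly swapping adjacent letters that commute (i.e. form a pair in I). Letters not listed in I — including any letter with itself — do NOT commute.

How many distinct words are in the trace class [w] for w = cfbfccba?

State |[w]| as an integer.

4

0(c) covers ∅
1(f) covers 0:c
2(b) covers 1:f
3(f) covers 2:b
4(c) covers 3:f
5(c) covers 4:c
6(b) covers 3:f
7(a) covers 5:c
floor of heap: 0:c
completions by unplaced set U, small U first (add the entries for U minus each lowest piece of U):
  |U|=1: {6}:1  {7}:1
  |U|=2: {5,7}:1  {6,7}:2
  |U|=3: {4,5,7}:1  {5,6,7}:3
  |U|=4: {4,5,6,7}:4
  |U|=5: {3,4,5,6,7}:4
  |U|=6: {2,3,4,5,6,7}:4
  start at 0(c): 4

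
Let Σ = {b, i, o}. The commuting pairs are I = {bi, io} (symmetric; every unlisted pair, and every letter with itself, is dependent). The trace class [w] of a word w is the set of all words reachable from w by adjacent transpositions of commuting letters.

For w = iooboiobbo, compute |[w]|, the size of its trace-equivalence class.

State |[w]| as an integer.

45

piece 0:i — minimal
piece 1:o — minimal
piece 2:o rests on {1:o}
piece 3:b rests on {2:o}
piece 4:o rests on {3:b}
piece 5:i rests on {0:i}
piece 6:o rests on {4:o}
piece 7:b rests on {6:o}
piece 8:b rests on {7:b}
piece 9:o rests on {8:b}
minimal pieces: {0:i, 1:o}
ways to finish when only these pieces remain (= sum over removing one remaining piece with nothing left below it):
  1 left: {5}→1  {9}→1
  2 left: {0,5}→1  {5,9}→2  {8,9}→1
  3 left: {0,5,9}→3  {5,8,9}→3  {7,8,9}→1
  4 left: {0,5,8,9}→6  {5,7,8,9}→4  {6,7,8,9}→1
  5 left: {0,5,7,8,9}→10  {4,6,7,8,9}→1  {5,6,7,8,9}→5
  6 left: {0,5,6,7,8,9}→15  {3,4,6,7,8,9}→1  {4,5,6,7,8,9}→6
  7 left: {0,4,5,6,7,8,9}→21  {2,3,4,6,7,8,9}→1  {3,4,5,6,7,8,9}→7
  8 left: {0,3,4,5,6,7,8,9}→28  {1,2,3,4,6,7,8,9}→1  {2,3,4,5,6,7,8,9}→8
  placing 0:i first → 9 extensions
  placing 1:o first → 36 extensions
total linear extensions = 45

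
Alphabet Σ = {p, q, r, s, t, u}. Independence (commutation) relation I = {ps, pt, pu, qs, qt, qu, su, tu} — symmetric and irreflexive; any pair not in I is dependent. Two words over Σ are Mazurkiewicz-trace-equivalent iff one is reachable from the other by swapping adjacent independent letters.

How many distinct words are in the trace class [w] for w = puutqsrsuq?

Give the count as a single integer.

piece 0:p — minimal
piece 1:u — minimal
piece 2:u rests on {1:u}
piece 3:t — minimal
piece 4:q rests on {0:p}
piece 5:s rests on {3:t}
piece 6:r rests on {2:u, 4:q, 5:s}
piece 7:s rests on {6:r}
piece 8:u rests on {6:r}
piece 9:q rests on {6:r}
minimal pieces: {0:p, 1:u, 3:t}
ways to finish when only these pieces remain (= sum over removing one remaining piece with nothing left below it):
  1 left: {7}→1  {8}→1  {9}→1
  2 left: {7,8}→2  {7,9}→2  {8,9}→2
  3 left: {7,8,9}→6
  4 left: {6,7,8,9}→6
  5 left: {2,6,7,8,9}→6  {4,6,7,8,9}→6  {5,6,7,8,9}→6
  6 left: {0,4,6,7,8,9}→6  {1,2,6,7,8,9}→6  {2,4,6,7,8,9}→12  {2,5,6,7,8,9}→12  {3,5,6,7,8,9}→6  {4,5,6,7,8,9}→12
  7 left: {0,2,4,6,7,8,9}→18  {0,4,5,6,7,8,9}→18  {1,2,4,6,7,8,9}→18  {1,2,5,6,7,8,9}→18  {2,3,5,6,7,8,9}→18  {2,4,5,6,7,8,9}→36  {3,4,5,6,7,8,9}→18
  8 left: {0,1,2,4,6,7,8,9}→36  {0,2,4,5,6,7,8,9}→72  {0,3,4,5,6,7,8,9}→36  {1,2,3,5,6,7,8,9}→36  {1,2,4,5,6,7,8,9}→72  {2,3,4,5,6,7,8,9}→72
  placing 0:p first → 180 extensions
  placing 1:u first → 180 extensions
  placing 3:t first → 180 extensions
total linear extensions = 540

540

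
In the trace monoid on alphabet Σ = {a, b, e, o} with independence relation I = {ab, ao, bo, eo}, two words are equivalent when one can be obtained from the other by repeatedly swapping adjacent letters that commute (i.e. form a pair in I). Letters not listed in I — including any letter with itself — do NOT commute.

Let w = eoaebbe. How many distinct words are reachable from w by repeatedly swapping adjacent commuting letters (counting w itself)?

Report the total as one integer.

7

piece 0:e — minimal
piece 1:o — minimal
piece 2:a rests on {0:e}
piece 3:e rests on {2:a}
piece 4:b rests on {3:e}
piece 5:b rests on {4:b}
piece 6:e rests on {5:b}
minimal pieces: {0:e, 1:o}
ways to finish when only these pieces remain (= sum over removing one remaining piece with nothing left below it):
  1 left: {1}→1  {6}→1
  2 left: {1,6}→2  {5,6}→1
  3 left: {1,5,6}→3  {4,5,6}→1
  4 left: {1,4,5,6}→4  {3,4,5,6}→1
  5 left: {1,3,4,5,6}→5  {2,3,4,5,6}→1
  placing 0:e first → 6 extensions
  placing 1:o first → 1 extensions
total linear extensions = 7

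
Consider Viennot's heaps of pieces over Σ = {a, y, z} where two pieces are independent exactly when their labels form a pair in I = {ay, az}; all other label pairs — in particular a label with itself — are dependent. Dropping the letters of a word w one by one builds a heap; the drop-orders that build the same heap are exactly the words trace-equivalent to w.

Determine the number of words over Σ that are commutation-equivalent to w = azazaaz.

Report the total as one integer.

35

drop 0:a onto floor
drop 1:z onto floor
drop 2:a onto {0:a}
drop 3:z onto {1:z}
drop 4:a onto {2:a}
drop 5:a onto {4:a}
drop 6:z onto {3:z}
ground layer = {0:a, 1:z}
drop-orders for the pieces not yet dropped (sum over which currently-grounded one goes next):
  1 to go: {5} 1  {6} 1
  2 to go: {3,6} 1  {4,5} 1  {5,6} 2
  3 to go: {1,3,6} 1  {2,4,5} 1  {3,5,6} 3  {4,5,6} 3
  4 to go: {0,2,4,5} 1  {1,3,5,6} 4  {2,4,5,6} 4  {3,4,5,6} 6
  5 to go: {0,2,4,5,6} 5  {1,3,4,5,6} 10  {2,3,4,5,6} 10
  if 0:a drops first: 20 orders
  if 1:z drops first: 15 orders
heap linearizations: 35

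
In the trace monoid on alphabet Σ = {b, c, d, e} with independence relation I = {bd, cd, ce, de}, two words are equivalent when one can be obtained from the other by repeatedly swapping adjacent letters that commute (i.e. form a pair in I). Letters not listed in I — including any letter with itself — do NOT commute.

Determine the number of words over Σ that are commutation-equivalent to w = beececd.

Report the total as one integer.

70

piece 0:b — minimal
piece 1:e rests on {0:b}
piece 2:e rests on {1:e}
piece 3:c rests on {0:b}
piece 4:e rests on {2:e}
piece 5:c rests on {3:c}
piece 6:d — minimal
minimal pieces: {0:b, 6:d}
ways to finish when only these pieces remain (= sum over removing one remaining piece with nothing left below it):
  1 left: {4}→1  {5}→1  {6}→1
  2 left: {2,4}→1  {3,5}→1  {4,5}→2  {4,6}→2  {5,6}→2
  3 left: {1,2,4}→1  {2,4,5}→3  {2,4,6}→3  {3,4,5}→3  {3,5,6}→3  {4,5,6}→6
  4 left: {1,2,4,5}→4  {1,2,4,6}→4  {2,3,4,5}→6  {2,4,5,6}→12  {3,4,5,6}→12
  5 left: {1,2,3,4,5}→10  {1,2,4,5,6}→20  {2,3,4,5,6}→30
  placing 0:b first → 60 extensions
  placing 6:d first → 10 extensions
total linear extensions = 70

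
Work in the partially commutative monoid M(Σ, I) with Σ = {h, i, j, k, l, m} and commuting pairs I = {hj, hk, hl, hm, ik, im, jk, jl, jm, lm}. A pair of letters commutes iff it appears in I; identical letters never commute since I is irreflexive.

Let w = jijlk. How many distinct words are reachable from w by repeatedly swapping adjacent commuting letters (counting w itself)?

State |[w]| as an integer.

3

piece 0:j — minimal
piece 1:i rests on {0:j}
piece 2:j rests on {1:i}
piece 3:l rests on {1:i}
piece 4:k rests on {3:l}
minimal pieces: {0:j}
ways to finish when only these pieces remain (= sum over removing one remaining piece with nothing left below it):
  1 left: {2}→1  {4}→1
  2 left: {2,4}→2  {3,4}→1
  3 left: {2,3,4}→3
  placing 0:j first → 3 extensions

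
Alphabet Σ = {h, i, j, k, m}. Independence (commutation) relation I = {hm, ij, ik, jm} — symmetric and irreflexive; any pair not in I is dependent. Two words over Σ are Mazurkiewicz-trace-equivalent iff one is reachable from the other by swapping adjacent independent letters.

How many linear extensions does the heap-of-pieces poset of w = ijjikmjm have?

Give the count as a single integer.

35

piece 0:i — minimal
piece 1:j — minimal
piece 2:j rests on {1:j}
piece 3:i rests on {0:i}
piece 4:k rests on {2:j}
piece 5:m rests on {3:i, 4:k}
piece 6:j rests on {4:k}
piece 7:m rests on {5:m}
minimal pieces: {0:i, 1:j}
ways to finish when only these pieces remain (= sum over removing one remaining piece with nothing left below it):
  1 left: {6}→1  {7}→1
  2 left: {5,7}→1  {6,7}→2
  3 left: {3,5,7}→1  {5,6,7}→3
  4 left: {0,3,5,7}→1  {3,5,6,7}→4  {4,5,6,7}→3
  5 left: {0,3,5,6,7}→5  {2,4,5,6,7}→3  {3,4,5,6,7}→7
  6 left: {0,3,4,5,6,7}→12  {1,2,4,5,6,7}→3  {2,3,4,5,6,7}→10
  placing 0:i first → 13 extensions
  placing 1:j first → 22 extensions
total linear extensions = 35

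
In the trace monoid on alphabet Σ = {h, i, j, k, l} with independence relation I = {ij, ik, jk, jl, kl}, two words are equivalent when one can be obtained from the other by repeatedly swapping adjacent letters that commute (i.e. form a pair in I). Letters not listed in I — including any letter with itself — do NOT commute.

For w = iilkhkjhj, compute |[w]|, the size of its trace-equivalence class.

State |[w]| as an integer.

0(i) covers ∅
1(i) covers 0:i
2(l) covers 1:i
3(k) covers ∅
4(h) covers 2:l, 3:k
5(k) covers 4:h
6(j) covers 4:h
7(h) covers 5:k, 6:j
8(j) covers 7:h
floor of heap: 0:i, 3:k
completions by unplaced set U, small U first (add the entries for U minus each lowest piece of U):
  |U|=1: {8}:1
  |U|=2: {7,8}:1
  |U|=3: {5,7,8}:1  {6,7,8}:1
  |U|=4: {5,6,7,8}:2
  |U|=5: {4,5,6,7,8}:2
  |U|=6: {2,4,5,6,7,8}:2  {3,4,5,6,7,8}:2
  |U|=7: {1,2,4,5,6,7,8}:2  {2,3,4,5,6,7,8}:4
  start at 0(i): 6
  start at 3(k): 2
sum over floor = 8

8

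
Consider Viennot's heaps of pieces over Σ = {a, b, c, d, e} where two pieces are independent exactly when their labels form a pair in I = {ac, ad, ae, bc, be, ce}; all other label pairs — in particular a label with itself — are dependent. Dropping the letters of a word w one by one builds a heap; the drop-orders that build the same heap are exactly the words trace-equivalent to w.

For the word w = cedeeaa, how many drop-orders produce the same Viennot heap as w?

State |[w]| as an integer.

0(c) covers ∅
1(e) covers ∅
2(d) covers 0:c, 1:e
3(e) covers 2:d
4(e) covers 3:e
5(a) covers ∅
6(a) covers 5:a
floor of heap: 0:c, 1:e, 5:a
completions by unplaced set U, small U first (add the entries for U minus each lowest piece of U):
  |U|=1: {4}:1  {6}:1
  |U|=2: {3,4}:1  {4,6}:2  {5,6}:1
  |U|=3: {2,3,4}:1  {3,4,6}:3  {4,5,6}:3
  |U|=4: {0,2,3,4}:1  {1,2,3,4}:1  {2,3,4,6}:4  {3,4,5,6}:6
  |U|=5: {0,1,2,3,4}:2  {0,2,3,4,6}:5  {1,2,3,4,6}:5  {2,3,4,5,6}:10
  start at 0(c): 15
  start at 1(e): 15
  start at 5(a): 12
sum over floor = 42

42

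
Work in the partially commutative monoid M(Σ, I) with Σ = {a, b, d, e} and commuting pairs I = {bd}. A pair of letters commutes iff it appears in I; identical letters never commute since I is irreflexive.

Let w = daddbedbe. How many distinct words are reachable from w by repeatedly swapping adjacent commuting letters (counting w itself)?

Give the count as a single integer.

drop 0:d onto floor
drop 1:a onto {0:d}
drop 2:d onto {1:a}
drop 3:d onto {2:d}
drop 4:b onto {1:a}
drop 5:e onto {3:d, 4:b}
drop 6:d onto {5:e}
drop 7:b onto {5:e}
drop 8:e onto {6:d, 7:b}
ground layer = {0:d}
drop-orders for the pieces not yet dropped (sum over which currently-grounded one goes next):
  1 to go: {8} 1
  2 to go: {6,8} 1  {7,8} 1
  3 to go: {6,7,8} 2
  4 to go: {5,6,7,8} 2
  5 to go: {3,5,6,7,8} 2  {4,5,6,7,8} 2
  6 to go: {2,3,5,6,7,8} 2  {3,4,5,6,7,8} 4
  7 to go: {2,3,4,5,6,7,8} 6
  if 0:d drops first: 6 orders

6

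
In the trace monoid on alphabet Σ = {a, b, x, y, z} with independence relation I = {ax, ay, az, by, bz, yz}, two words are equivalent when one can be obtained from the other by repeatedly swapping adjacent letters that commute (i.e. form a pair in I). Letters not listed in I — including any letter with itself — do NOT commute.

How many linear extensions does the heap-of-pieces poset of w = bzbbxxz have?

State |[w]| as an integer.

piece 0:b — minimal
piece 1:z — minimal
piece 2:b rests on {0:b}
piece 3:b rests on {2:b}
piece 4:x rests on {1:z, 3:b}
piece 5:x rests on {4:x}
piece 6:z rests on {5:x}
minimal pieces: {0:b, 1:z}
ways to finish when only these pieces remain (= sum over removing one remaining piece with nothing left below it):
  1 left: {6}→1
  2 left: {5,6}→1
  3 left: {4,5,6}→1
  4 left: {1,4,5,6}→1  {3,4,5,6}→1
  5 left: {1,3,4,5,6}→2  {2,3,4,5,6}→1
  placing 0:b first → 3 extensions
  placing 1:z first → 1 extensions
total linear extensions = 4

4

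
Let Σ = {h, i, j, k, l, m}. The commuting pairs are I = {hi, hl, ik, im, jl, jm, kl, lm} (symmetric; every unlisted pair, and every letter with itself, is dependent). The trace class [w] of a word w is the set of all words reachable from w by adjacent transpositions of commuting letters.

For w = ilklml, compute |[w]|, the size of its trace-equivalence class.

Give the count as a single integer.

15

#0=i has no predecessor
#1=l depends on [0:i]
#2=k has no predecessor
#3=l depends on [1:l]
#4=m depends on [2:k]
#5=l depends on [3:l]
sources: [0:i, 2:k]
N(rest) = Σ N(rest − s) over sources s of rest; N(one piece) = 1:
  size 1 → [4]=1  [5]=1
  size 2 → [2,4]=1  [3,5]=1  [4,5]=2
  size 3 → [1,3,5]=1  [2,4,5]=3  [3,4,5]=3
  size 4 → [0,1,3,5]=1  [1,3,4,5]=4  [2,3,4,5]=6
  first=0(i) contributes 10
  first=2(k) contributes 5
|[w]| = 15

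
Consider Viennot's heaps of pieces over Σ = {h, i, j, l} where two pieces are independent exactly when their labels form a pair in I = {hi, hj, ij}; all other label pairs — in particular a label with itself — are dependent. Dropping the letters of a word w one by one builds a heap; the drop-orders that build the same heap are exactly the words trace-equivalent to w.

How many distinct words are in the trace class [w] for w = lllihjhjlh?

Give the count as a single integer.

30

#0=l has no predecessor
#1=l depends on [0:l]
#2=l depends on [1:l]
#3=i depends on [2:l]
#4=h depends on [2:l]
#5=j depends on [2:l]
#6=h depends on [4:h]
#7=j depends on [5:j]
#8=l depends on [3:i, 6:h, 7:j]
#9=h depends on [8:l]
sources: [0:l]
N(rest) = Σ N(rest − s) over sources s of rest; N(one piece) = 1:
  size 1 → [9]=1
  size 2 → [8,9]=1
  size 3 → [3,8,9]=1  [6,8,9]=1  [7,8,9]=1
  size 4 → [3,6,8,9]=2  [3,7,8,9]=2  [4,6,8,9]=1  [5,7,8,9]=1  [6,7,8,9]=2
  size 5 → [3,4,6,8,9]=3  [3,5,7,8,9]=3  [3,6,7,8,9]=6  [4,6,7,8,9]=3  [5,6,7,8,9]=3
  size 6 → [3,4,6,7,8,9]=12  [3,5,6,7,8,9]=12  [4,5,6,7,8,9]=6
  size 7 → [3,4,5,6,7,8,9]=30
  size 8 → [2,3,4,5,6,7,8,9]=30
  first=0(l) contributes 30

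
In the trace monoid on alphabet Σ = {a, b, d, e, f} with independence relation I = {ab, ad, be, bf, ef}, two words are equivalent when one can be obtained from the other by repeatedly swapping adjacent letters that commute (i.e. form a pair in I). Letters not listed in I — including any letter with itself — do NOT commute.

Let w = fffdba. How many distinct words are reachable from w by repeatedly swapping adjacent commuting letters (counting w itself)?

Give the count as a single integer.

#0=f has no predecessor
#1=f depends on [0:f]
#2=f depends on [1:f]
#3=d depends on [2:f]
#4=b depends on [3:d]
#5=a depends on [2:f]
sources: [0:f]
N(rest) = Σ N(rest − s) over sources s of rest; N(one piece) = 1:
  size 1 → [4]=1  [5]=1
  size 2 → [3,4]=1  [4,5]=2
  size 3 → [3,4,5]=3
  size 4 → [2,3,4,5]=3
  first=0(f) contributes 3

3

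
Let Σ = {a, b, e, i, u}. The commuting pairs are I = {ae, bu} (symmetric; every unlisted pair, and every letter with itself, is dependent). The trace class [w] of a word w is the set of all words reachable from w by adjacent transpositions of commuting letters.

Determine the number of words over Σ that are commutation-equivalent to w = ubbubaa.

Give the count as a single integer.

#0=u has no predecessor
#1=b has no predecessor
#2=b depends on [1:b]
#3=u depends on [0:u]
#4=b depends on [2:b]
#5=a depends on [3:u, 4:b]
#6=a depends on [5:a]
sources: [0:u, 1:b]
N(rest) = Σ N(rest − s) over sources s of rest; N(one piece) = 1:
  size 1 → [6]=1
  size 2 → [5,6]=1
  size 3 → [3,5,6]=1  [4,5,6]=1
  size 4 → [0,3,5,6]=1  [2,4,5,6]=1  [3,4,5,6]=2
  size 5 → [0,3,4,5,6]=3  [1,2,4,5,6]=1  [2,3,4,5,6]=3
  first=0(u) contributes 4
  first=1(b) contributes 6
|[w]| = 10

10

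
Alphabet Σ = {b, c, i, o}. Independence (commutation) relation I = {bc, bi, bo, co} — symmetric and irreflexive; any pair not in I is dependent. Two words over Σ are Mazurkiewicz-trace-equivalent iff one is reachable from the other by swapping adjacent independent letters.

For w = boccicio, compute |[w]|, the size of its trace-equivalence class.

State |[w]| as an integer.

24

0(b) covers ∅
1(o) covers ∅
2(c) covers ∅
3(c) covers 2:c
4(i) covers 1:o, 3:c
5(c) covers 4:i
6(i) covers 5:c
7(o) covers 6:i
floor of heap: 0:b, 1:o, 2:c
completions by unplaced set U, small U first (add the entries for U minus each lowest piece of U):
  |U|=1: {0}:1  {7}:1
  |U|=2: {0,7}:2  {6,7}:1
  |U|=3: {0,6,7}:3  {5,6,7}:1
  |U|=4: {0,5,6,7}:4  {4,5,6,7}:1
  |U|=5: {0,4,5,6,7}:5  {1,4,5,6,7}:1  {3,4,5,6,7}:1
  |U|=6: {0,1,4,5,6,7}:6  {0,3,4,5,6,7}:6  {1,3,4,5,6,7}:2  {2,3,4,5,6,7}:1
  start at 0(b): 3
  start at 1(o): 7
  start at 2(c): 14
sum over floor = 24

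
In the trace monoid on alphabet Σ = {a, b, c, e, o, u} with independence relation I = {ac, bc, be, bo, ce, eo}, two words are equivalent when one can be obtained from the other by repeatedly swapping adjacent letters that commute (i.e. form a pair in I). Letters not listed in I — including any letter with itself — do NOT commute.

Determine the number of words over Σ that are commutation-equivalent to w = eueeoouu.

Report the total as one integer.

#0=e has no predecessor
#1=u depends on [0:e]
#2=e depends on [1:u]
#3=e depends on [2:e]
#4=o depends on [1:u]
#5=o depends on [4:o]
#6=u depends on [3:e, 5:o]
#7=u depends on [6:u]
sources: [0:e]
N(rest) = Σ N(rest − s) over sources s of rest; N(one piece) = 1:
  size 1 → [7]=1
  size 2 → [6,7]=1
  size 3 → [3,6,7]=1  [5,6,7]=1
  size 4 → [2,3,6,7]=1  [3,5,6,7]=2  [4,5,6,7]=1
  size 5 → [2,3,5,6,7]=3  [3,4,5,6,7]=3
  size 6 → [2,3,4,5,6,7]=6
  first=0(e) contributes 6

6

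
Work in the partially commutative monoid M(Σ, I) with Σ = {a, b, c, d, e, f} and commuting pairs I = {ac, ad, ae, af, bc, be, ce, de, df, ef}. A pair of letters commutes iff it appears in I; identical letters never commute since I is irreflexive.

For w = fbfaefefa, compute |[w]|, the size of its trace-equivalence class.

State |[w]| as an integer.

0(f) covers ∅
1(b) covers 0:f
2(f) covers 1:b
3(a) covers 1:b
4(e) covers ∅
5(f) covers 2:f
6(e) covers 4:e
7(f) covers 5:f
8(a) covers 3:a
floor of heap: 0:f, 4:e
completions by unplaced set U, small U first (add the entries for U minus each lowest piece of U):
  |U|=1: {6}:1  {7}:1  {8}:1
  |U|=2: {3,8}:1  {4,6}:1  {5,7}:1  {6,7}:2  {6,8}:2  {7,8}:2
  |U|=3: {2,5,7}:1  {3,6,8}:3  {3,7,8}:3  {4,6,7}:3  {4,6,8}:3  {5,6,7}:3  {5,7,8}:3  {6,7,8}:6
  |U|=4: {2,5,6,7}:4  {2,5,7,8}:4  {3,4,6,8}:6  {3,5,7,8}:6  {3,6,7,8}:12  {4,5,6,7}:6  {4,6,7,8}:12  {5,6,7,8}:12
  |U|=5: {2,3,5,7,8}:10  {2,4,5,6,7}:10  {2,5,6,7,8}:20  {3,4,6,7,8}:30  {3,5,6,7,8}:30  {4,5,6,7,8}:30
  |U|=6: {1,2,3,5,7,8}:10  {2,3,5,6,7,8}:60  {2,4,5,6,7,8}:60  {3,4,5,6,7,8}:90
  |U|=7: {0,1,2,3,5,7,8}:10  {1,2,3,5,6,7,8}:70  {2,3,4,5,6,7,8}:210
  start at 0(f): 280
  start at 4(e): 80
sum over floor = 360

360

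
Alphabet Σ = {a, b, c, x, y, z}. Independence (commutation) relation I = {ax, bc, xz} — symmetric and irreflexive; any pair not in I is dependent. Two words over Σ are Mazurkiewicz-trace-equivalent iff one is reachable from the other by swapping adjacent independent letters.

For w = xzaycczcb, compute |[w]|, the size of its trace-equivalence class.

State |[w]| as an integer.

6

#0=x has no predecessor
#1=z has no predecessor
#2=a depends on [1:z]
#3=y depends on [0:x, 2:a]
#4=c depends on [3:y]
#5=c depends on [4:c]
#6=z depends on [5:c]
#7=c depends on [6:z]
#8=b depends on [6:z]
sources: [0:x, 1:z]
N(rest) = Σ N(rest − s) over sources s of rest; N(one piece) = 1:
  size 1 → [7]=1  [8]=1
  size 2 → [7,8]=2
  size 3 → [6,7,8]=2
  size 4 → [5,6,7,8]=2
  size 5 → [4,5,6,7,8]=2
  size 6 → [3,4,5,6,7,8]=2
  size 7 → [0,3,4,5,6,7,8]=2  [2,3,4,5,6,7,8]=2
  first=0(x) contributes 2
  first=1(z) contributes 4
|[w]| = 6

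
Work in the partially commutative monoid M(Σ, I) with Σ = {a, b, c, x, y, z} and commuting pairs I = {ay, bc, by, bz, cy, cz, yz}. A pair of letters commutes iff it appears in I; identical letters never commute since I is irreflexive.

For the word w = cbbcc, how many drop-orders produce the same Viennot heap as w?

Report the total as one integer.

#0=c has no predecessor
#1=b has no predecessor
#2=b depends on [1:b]
#3=c depends on [0:c]
#4=c depends on [3:c]
sources: [0:c, 1:b]
N(rest) = Σ N(rest − s) over sources s of rest; N(one piece) = 1:
  size 1 → [2]=1  [4]=1
  size 2 → [1,2]=1  [2,4]=2  [3,4]=1
  size 3 → [0,3,4]=1  [1,2,4]=3  [2,3,4]=3
  first=0(c) contributes 6
  first=1(b) contributes 4
|[w]| = 10

10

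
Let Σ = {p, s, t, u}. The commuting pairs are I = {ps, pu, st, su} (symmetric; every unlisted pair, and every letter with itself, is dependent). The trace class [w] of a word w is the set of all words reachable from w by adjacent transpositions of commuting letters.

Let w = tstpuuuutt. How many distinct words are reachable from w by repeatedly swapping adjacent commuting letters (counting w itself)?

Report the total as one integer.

50

0(t) covers ∅
1(s) covers ∅
2(t) covers 0:t
3(p) covers 2:t
4(u) covers 2:t
5(u) covers 4:u
6(u) covers 5:u
7(u) covers 6:u
8(t) covers 3:p, 7:u
9(t) covers 8:t
floor of heap: 0:t, 1:s
completions by unplaced set U, small U first (add the entries for U minus each lowest piece of U):
  |U|=1: {1}:1  {9}:1
  |U|=2: {1,9}:2  {8,9}:1
  |U|=3: {1,8,9}:3  {3,8,9}:1  {7,8,9}:1
  |U|=4: {1,3,8,9}:4  {1,7,8,9}:4  {3,7,8,9}:2  {6,7,8,9}:1
  |U|=5: {1,3,7,8,9}:10  {1,6,7,8,9}:5  {3,6,7,8,9}:3  {5,6,7,8,9}:1
  |U|=6: {1,3,6,7,8,9}:18  {1,5,6,7,8,9}:6  {3,5,6,7,8,9}:4  {4,5,6,7,8,9}:1
  |U|=7: {1,3,5,6,7,8,9}:28  {1,4,5,6,7,8,9}:7  {3,4,5,6,7,8,9}:5
  |U|=8: {1,3,4,5,6,7,8,9}:40  {2,3,4,5,6,7,8,9}:5
  start at 0(t): 45
  start at 1(s): 5
sum over floor = 50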